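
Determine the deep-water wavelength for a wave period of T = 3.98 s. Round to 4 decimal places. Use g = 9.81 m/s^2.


L0 = g * T^2 / (2 * pi)
L0 = 9.81 * 3.98^2 / (2 * pi)
L0 = 9.81 * 15.8404 / 6.28319
L0 = 155.3943 / 6.28319
L0 = 24.7318 m

24.7318


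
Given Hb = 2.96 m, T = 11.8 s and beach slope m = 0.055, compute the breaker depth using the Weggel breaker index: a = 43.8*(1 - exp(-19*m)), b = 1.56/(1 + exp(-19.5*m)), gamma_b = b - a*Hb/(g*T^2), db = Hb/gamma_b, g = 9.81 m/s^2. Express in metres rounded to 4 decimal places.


a = 43.8 * (1 - exp(-19 * m))
exp(-19 * 0.055) = exp(-1.0450) = 0.351692
a = 43.8 * (1 - 0.351692) = 28.395898
b = 1.56 / (1 + exp(-19.5 * m))
exp(-19.5 * 0.055) = exp(-1.0725) = 0.342152
b = 1.56 / (1 + 0.342152) = 1.162312
Hb / (g * T^2) = 2.96 / (9.81 * 11.8^2) = 2.96 / 1365.9444 = 0.00216700
gamma_b = b - a * Hb/(g*T^2) = 1.162312 - 28.395898 * 0.00216700 = 1.100779
db = Hb / gamma_b = 2.96 / 1.100779
db = 2.6890 m

2.6890


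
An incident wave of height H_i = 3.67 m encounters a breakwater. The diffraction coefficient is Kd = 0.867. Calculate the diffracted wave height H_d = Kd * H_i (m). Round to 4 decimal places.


H_d = Kd * H_i
H_d = 0.867 * 3.67
H_d = 3.1819 m

3.1819


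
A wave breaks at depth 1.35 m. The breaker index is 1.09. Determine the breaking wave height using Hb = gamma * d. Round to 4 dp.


Hb = gamma * d
Hb = 1.09 * 1.35
Hb = 1.4715 m

1.4715


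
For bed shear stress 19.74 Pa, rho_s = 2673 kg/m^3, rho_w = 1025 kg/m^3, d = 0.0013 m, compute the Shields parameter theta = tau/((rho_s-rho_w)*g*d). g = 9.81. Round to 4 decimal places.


theta = tau / ((rho_s - rho_w) * g * d)
rho_s - rho_w = 2673 - 1025 = 1648
Denominator = 1648 * 9.81 * 0.0013 = 21.016944
theta = 19.74 / 21.016944
theta = 0.9392

0.9392


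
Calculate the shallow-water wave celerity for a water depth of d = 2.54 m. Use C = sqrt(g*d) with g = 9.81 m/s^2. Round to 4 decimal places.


Using the shallow-water approximation:
C = sqrt(g * d) = sqrt(9.81 * 2.54)
C = sqrt(24.9174)
C = 4.9917 m/s

4.9917


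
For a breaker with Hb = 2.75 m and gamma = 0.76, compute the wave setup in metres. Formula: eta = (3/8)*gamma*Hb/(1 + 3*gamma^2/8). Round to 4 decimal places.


eta = (3/8) * gamma * Hb / (1 + 3*gamma^2/8)
Numerator = (3/8) * 0.76 * 2.75 = 0.783750
Denominator = 1 + 3*0.76^2/8 = 1 + 0.216600 = 1.216600
eta = 0.783750 / 1.216600
eta = 0.6442 m

0.6442


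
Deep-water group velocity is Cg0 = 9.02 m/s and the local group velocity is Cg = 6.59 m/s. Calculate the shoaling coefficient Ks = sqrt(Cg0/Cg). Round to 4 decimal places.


Ks = sqrt(Cg0 / Cg)
Ks = sqrt(9.02 / 6.59)
Ks = sqrt(1.3687)
Ks = 1.1699

1.1699


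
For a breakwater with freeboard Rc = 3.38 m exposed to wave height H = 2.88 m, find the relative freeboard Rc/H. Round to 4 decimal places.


Relative freeboard = Rc / H
= 3.38 / 2.88
= 1.1736

1.1736


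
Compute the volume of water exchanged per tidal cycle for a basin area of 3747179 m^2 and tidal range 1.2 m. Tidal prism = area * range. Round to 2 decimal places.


Tidal prism = Area * Tidal range
P = 3747179 * 1.2
P = 4496614.80 m^3

4496614.80


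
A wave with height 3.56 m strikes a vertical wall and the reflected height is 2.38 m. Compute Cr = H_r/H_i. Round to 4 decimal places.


Cr = H_r / H_i
Cr = 2.38 / 3.56
Cr = 0.6685

0.6685


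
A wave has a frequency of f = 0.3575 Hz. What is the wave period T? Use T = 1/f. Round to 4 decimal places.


T = 1 / f
T = 1 / 0.3575
T = 2.7972 s

2.7972


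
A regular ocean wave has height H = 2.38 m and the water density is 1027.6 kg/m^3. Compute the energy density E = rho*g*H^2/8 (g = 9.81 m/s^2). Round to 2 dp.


E = (1/8) * rho * g * H^2
E = (1/8) * 1027.6 * 9.81 * 2.38^2
E = 0.125 * 1027.6 * 9.81 * 5.6644
E = 7137.68 J/m^2

7137.68


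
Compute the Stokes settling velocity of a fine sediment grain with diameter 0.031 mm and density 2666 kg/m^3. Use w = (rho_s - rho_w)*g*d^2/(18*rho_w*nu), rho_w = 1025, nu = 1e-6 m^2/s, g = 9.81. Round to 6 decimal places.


w = (rho_s - rho_w) * g * d^2 / (18 * rho_w * nu)
d = 0.031 mm = 0.000031 m
rho_s - rho_w = 2666 - 1025 = 1641
Numerator = 1641 * 9.81 * (0.000031)^2 = 0.000015470380
Denominator = 18 * 1025 * 1e-6 = 0.018450
w = 0.000839 m/s

0.000839


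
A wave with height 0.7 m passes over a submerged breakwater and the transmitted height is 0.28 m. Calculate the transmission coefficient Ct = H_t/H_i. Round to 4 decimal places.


Ct = H_t / H_i
Ct = 0.28 / 0.7
Ct = 0.4000

0.4000


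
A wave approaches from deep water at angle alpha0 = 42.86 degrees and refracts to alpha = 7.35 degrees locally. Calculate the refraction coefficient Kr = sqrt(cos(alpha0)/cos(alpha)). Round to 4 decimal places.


Kr = sqrt(cos(alpha0) / cos(alpha))
cos(42.86) = 0.733018
cos(7.35) = 0.991783
Kr = sqrt(0.733018 / 0.991783)
Kr = sqrt(0.739091)
Kr = 0.8597

0.8597


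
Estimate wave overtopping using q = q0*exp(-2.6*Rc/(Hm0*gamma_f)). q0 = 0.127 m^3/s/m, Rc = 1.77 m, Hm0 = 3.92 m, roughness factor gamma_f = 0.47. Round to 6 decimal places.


q = q0 * exp(-2.6 * Rc / (Hm0 * gamma_f))
Exponent = -2.6 * 1.77 / (3.92 * 0.47)
= -2.6 * 1.77 / 1.8424
= -2.497829
exp(-2.497829) = 0.082263
q = 0.127 * 0.082263
q = 0.010447 m^3/s/m

0.010447


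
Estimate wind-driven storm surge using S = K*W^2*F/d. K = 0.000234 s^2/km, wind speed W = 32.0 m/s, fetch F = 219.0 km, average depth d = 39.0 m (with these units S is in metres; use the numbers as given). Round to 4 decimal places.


S = K * W^2 * F / d
W^2 = 32.0^2 = 1024.00
S = 0.000234 * 1024.00 * 219.0 / 39.0
Numerator = 0.000234 * 1024.00 * 219.0 = 52.475904
S = 52.475904 / 39.0 = 1.3455 m

1.3455


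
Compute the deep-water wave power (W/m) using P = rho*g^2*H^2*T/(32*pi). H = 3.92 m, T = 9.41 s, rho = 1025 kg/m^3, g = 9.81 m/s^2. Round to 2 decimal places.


P = rho * g^2 * H^2 * T / (32 * pi)
P = 1025 * 9.81^2 * 3.92^2 * 9.41 / (32 * pi)
P = 1025 * 96.2361 * 15.3664 * 9.41 / 100.53096
P = 141880.85 W/m

141880.85


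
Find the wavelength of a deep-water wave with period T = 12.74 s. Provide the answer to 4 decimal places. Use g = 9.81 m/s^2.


L0 = g * T^2 / (2 * pi)
L0 = 9.81 * 12.74^2 / (2 * pi)
L0 = 9.81 * 162.3076 / 6.28319
L0 = 1592.2376 / 6.28319
L0 = 253.4125 m

253.4125


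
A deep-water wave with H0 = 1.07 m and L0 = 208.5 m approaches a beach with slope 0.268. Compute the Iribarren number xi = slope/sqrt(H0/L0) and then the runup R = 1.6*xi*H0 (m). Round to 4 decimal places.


xi = slope / sqrt(H0/L0)
H0/L0 = 1.07/208.5 = 0.005132
sqrt(0.005132) = 0.071637
xi = 0.268 / 0.071637 = 3.741071
R = 1.6 * xi * H0 = 1.6 * 3.741071 * 1.07
R = 6.4047 m

6.4047


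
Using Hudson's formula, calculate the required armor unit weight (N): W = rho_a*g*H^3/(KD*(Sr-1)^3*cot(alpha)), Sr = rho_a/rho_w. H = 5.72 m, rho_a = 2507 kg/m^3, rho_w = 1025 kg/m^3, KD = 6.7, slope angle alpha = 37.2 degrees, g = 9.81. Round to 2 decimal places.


Sr = rho_a / rho_w = 2507 / 1025 = 2.445854
(Sr - 1) = 1.445854
(Sr - 1)^3 = 3.022547
cot(37.2) = 1 / tan(37.2) = 1 / 0.759041 = 1.317451
Numerator = 2507 * 9.81 * 5.72^3 = 4602686.8461
Denominator = 6.7 * 3.022547 * 1.317451 = 26.679790
W = 4602686.8461 / 26.679790
W = 172515.86 N

172515.86


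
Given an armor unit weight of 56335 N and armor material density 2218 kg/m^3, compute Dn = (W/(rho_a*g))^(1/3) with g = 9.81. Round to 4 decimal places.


V = W / (rho_a * g)
V = 56335 / (2218 * 9.81)
V = 56335 / 21758.58
V = 2.589094 m^3
Dn = V^(1/3) = 2.589094^(1/3)
Dn = 1.3731 m

1.3731


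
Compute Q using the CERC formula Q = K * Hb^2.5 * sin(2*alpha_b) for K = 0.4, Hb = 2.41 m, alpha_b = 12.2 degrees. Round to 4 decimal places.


Q = K * Hb^2.5 * sin(2 * alpha_b)
Hb^2.5 = 2.41^2.5 = 9.016596
sin(2 * 12.2) = sin(24.4) = 0.413104
Q = 0.4 * 9.016596 * 0.413104
Q = 1.4899 m^3/s

1.4899


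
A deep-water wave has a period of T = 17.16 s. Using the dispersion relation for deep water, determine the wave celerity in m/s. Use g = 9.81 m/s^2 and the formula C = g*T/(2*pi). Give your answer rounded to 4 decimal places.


We use the deep-water celerity formula:
C = g * T / (2 * pi)
C = 9.81 * 17.16 / (2 * 3.14159...)
C = 168.339600 / 6.283185
C = 26.7921 m/s

26.7921


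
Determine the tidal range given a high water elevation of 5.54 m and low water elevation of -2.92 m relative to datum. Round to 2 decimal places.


Tidal range = High water - Low water
Tidal range = 5.54 - (-2.92)
Tidal range = 8.46 m

8.46


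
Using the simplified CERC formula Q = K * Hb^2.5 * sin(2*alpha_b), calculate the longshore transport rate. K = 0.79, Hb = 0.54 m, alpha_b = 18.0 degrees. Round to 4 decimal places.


Q = K * Hb^2.5 * sin(2 * alpha_b)
Hb^2.5 = 0.54^2.5 = 0.214281
sin(2 * 18.0) = sin(36.0) = 0.587785
Q = 0.79 * 0.214281 * 0.587785
Q = 0.0995 m^3/s

0.0995


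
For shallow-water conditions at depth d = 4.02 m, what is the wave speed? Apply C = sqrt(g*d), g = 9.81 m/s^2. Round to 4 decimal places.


Using the shallow-water approximation:
C = sqrt(g * d) = sqrt(9.81 * 4.02)
C = sqrt(39.4362)
C = 6.2798 m/s

6.2798


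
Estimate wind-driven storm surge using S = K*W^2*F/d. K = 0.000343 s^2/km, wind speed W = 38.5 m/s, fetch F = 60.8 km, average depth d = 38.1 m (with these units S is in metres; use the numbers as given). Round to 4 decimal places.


S = K * W^2 * F / d
W^2 = 38.5^2 = 1482.25
S = 0.000343 * 1482.25 * 60.8 / 38.1
Numerator = 0.000343 * 1482.25 * 60.8 = 30.911434
S = 30.911434 / 38.1 = 0.8113 m

0.8113


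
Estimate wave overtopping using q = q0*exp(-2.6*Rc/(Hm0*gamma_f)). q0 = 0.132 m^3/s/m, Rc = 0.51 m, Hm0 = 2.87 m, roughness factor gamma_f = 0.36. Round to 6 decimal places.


q = q0 * exp(-2.6 * Rc / (Hm0 * gamma_f))
Exponent = -2.6 * 0.51 / (2.87 * 0.36)
= -2.6 * 0.51 / 1.0332
= -1.283391
exp(-1.283391) = 0.277096
q = 0.132 * 0.277096
q = 0.036577 m^3/s/m

0.036577


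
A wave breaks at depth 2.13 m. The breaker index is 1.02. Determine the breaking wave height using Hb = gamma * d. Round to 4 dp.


Hb = gamma * d
Hb = 1.02 * 2.13
Hb = 2.1726 m

2.1726


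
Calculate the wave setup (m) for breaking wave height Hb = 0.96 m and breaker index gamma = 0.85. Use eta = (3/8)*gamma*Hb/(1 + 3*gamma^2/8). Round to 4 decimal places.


eta = (3/8) * gamma * Hb / (1 + 3*gamma^2/8)
Numerator = (3/8) * 0.85 * 0.96 = 0.306000
Denominator = 1 + 3*0.85^2/8 = 1 + 0.270938 = 1.270938
eta = 0.306000 / 1.270938
eta = 0.2408 m

0.2408


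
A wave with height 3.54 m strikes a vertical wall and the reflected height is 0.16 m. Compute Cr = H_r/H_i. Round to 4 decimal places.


Cr = H_r / H_i
Cr = 0.16 / 3.54
Cr = 0.0452

0.0452


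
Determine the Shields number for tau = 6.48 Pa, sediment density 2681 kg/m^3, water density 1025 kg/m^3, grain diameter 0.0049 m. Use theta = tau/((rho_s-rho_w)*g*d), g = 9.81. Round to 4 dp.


theta = tau / ((rho_s - rho_w) * g * d)
rho_s - rho_w = 2681 - 1025 = 1656
Denominator = 1656 * 9.81 * 0.0049 = 79.602264
theta = 6.48 / 79.602264
theta = 0.0814

0.0814


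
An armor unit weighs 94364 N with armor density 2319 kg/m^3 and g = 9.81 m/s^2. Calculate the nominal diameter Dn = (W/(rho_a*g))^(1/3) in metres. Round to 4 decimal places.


V = W / (rho_a * g)
V = 94364 / (2319 * 9.81)
V = 94364 / 22749.39
V = 4.147979 m^3
Dn = V^(1/3) = 4.147979^(1/3)
Dn = 1.6067 m

1.6067


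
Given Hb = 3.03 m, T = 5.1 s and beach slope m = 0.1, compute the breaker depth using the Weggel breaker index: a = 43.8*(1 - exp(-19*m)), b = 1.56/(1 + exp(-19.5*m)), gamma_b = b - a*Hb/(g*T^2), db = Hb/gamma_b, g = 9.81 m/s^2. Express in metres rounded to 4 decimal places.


a = 43.8 * (1 - exp(-19 * m))
exp(-19 * 0.1) = exp(-1.9000) = 0.149569
a = 43.8 * (1 - 0.149569) = 37.248894
b = 1.56 / (1 + exp(-19.5 * m))
exp(-19.5 * 0.1) = exp(-1.9500) = 0.142274
b = 1.56 / (1 + 0.142274) = 1.365697
Hb / (g * T^2) = 3.03 / (9.81 * 5.1^2) = 3.03 / 255.1581 = 0.01187499
gamma_b = b - a * Hb/(g*T^2) = 1.365697 - 37.248894 * 0.01187499 = 0.923366
db = Hb / gamma_b = 3.03 / 0.923366
db = 3.2815 m

3.2815


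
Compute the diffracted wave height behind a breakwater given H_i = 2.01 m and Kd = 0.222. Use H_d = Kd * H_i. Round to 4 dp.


H_d = Kd * H_i
H_d = 0.222 * 2.01
H_d = 0.4462 m

0.4462


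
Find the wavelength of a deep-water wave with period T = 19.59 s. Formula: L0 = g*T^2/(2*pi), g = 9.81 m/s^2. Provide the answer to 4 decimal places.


L0 = g * T^2 / (2 * pi)
L0 = 9.81 * 19.59^2 / (2 * pi)
L0 = 9.81 * 383.7681 / 6.28319
L0 = 3764.7651 / 6.28319
L0 = 599.1810 m

599.1810


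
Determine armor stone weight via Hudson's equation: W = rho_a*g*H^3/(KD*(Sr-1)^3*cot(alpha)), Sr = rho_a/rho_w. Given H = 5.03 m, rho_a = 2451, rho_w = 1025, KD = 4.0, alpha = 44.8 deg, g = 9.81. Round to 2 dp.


Sr = rho_a / rho_w = 2451 / 1025 = 2.391220
(Sr - 1) = 1.391220
(Sr - 1)^3 = 2.692694
cot(44.8) = 1 / tan(44.8) = 1 / 0.993043 = 1.007006
Numerator = 2451 * 9.81 * 5.03^3 = 3059963.6949
Denominator = 4.0 * 2.692694 * 1.007006 = 10.846233
W = 3059963.6949 / 10.846233
W = 282122.24 N

282122.24


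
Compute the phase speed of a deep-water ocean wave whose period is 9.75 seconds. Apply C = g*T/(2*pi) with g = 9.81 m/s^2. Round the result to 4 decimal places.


We use the deep-water celerity formula:
C = g * T / (2 * pi)
C = 9.81 * 9.75 / (2 * 3.14159...)
C = 95.647500 / 6.283185
C = 15.2228 m/s

15.2228


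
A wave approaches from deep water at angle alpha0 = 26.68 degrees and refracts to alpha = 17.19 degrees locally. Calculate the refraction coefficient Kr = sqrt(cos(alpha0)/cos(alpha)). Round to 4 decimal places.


Kr = sqrt(cos(alpha0) / cos(alpha))
cos(26.68) = 0.893528
cos(17.19) = 0.955330
Kr = sqrt(0.893528 / 0.955330)
Kr = sqrt(0.935308)
Kr = 0.9671

0.9671


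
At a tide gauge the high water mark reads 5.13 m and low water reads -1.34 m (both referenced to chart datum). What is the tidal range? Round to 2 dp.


Tidal range = High water - Low water
Tidal range = 5.13 - (-1.34)
Tidal range = 6.47 m

6.47


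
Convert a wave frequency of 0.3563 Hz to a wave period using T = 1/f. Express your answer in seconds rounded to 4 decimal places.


T = 1 / f
T = 1 / 0.3563
T = 2.8066 s

2.8066


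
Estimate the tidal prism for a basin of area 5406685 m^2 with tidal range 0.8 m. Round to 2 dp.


Tidal prism = Area * Tidal range
P = 5406685 * 0.8
P = 4325348.00 m^3

4325348.00


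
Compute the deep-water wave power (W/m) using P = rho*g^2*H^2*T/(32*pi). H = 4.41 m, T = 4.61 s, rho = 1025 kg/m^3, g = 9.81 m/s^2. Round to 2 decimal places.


P = rho * g^2 * H^2 * T / (32 * pi)
P = 1025 * 9.81^2 * 4.41^2 * 4.61 / (32 * pi)
P = 1025 * 96.2361 * 19.4481 * 4.61 / 100.53096
P = 87971.12 W/m

87971.12


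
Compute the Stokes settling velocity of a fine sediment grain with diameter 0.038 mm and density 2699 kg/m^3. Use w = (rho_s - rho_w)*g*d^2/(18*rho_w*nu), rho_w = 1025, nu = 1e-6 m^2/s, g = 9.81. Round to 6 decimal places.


w = (rho_s - rho_w) * g * d^2 / (18 * rho_w * nu)
d = 0.038 mm = 0.000038 m
rho_s - rho_w = 2699 - 1025 = 1674
Numerator = 1674 * 9.81 * (0.000038)^2 = 0.000023713281
Denominator = 18 * 1025 * 1e-6 = 0.018450
w = 0.001285 m/s

0.001285


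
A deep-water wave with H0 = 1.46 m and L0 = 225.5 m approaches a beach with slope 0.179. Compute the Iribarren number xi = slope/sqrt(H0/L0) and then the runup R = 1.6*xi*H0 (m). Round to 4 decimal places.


xi = slope / sqrt(H0/L0)
H0/L0 = 1.46/225.5 = 0.006475
sqrt(0.006475) = 0.080464
xi = 0.179 / 0.080464 = 2.224589
R = 1.6 * xi * H0 = 1.6 * 2.224589 * 1.46
R = 5.1966 m

5.1966


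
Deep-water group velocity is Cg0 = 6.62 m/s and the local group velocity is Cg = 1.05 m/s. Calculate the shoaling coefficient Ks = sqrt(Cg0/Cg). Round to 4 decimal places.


Ks = sqrt(Cg0 / Cg)
Ks = sqrt(6.62 / 1.05)
Ks = sqrt(6.3048)
Ks = 2.5109

2.5109


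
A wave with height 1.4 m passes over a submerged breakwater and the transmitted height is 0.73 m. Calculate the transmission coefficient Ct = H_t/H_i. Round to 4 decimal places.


Ct = H_t / H_i
Ct = 0.73 / 1.4
Ct = 0.5214

0.5214


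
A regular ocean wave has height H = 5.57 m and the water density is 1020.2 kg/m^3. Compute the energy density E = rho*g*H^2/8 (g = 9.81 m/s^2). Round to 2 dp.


E = (1/8) * rho * g * H^2
E = (1/8) * 1020.2 * 9.81 * 5.57^2
E = 0.125 * 1020.2 * 9.81 * 31.0249
E = 38812.78 J/m^2

38812.78


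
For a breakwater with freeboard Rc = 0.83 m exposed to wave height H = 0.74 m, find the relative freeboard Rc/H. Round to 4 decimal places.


Relative freeboard = Rc / H
= 0.83 / 0.74
= 1.1216

1.1216


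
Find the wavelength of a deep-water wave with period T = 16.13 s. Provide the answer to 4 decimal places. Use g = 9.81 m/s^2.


L0 = g * T^2 / (2 * pi)
L0 = 9.81 * 16.13^2 / (2 * pi)
L0 = 9.81 * 260.1769 / 6.28319
L0 = 2552.3354 / 6.28319
L0 = 406.2168 m

406.2168


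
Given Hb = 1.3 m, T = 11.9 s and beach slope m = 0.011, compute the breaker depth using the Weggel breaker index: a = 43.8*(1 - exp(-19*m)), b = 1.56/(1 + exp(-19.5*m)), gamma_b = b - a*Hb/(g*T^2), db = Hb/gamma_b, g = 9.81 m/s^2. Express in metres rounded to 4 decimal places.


a = 43.8 * (1 - exp(-19 * m))
exp(-19 * 0.011) = exp(-0.2090) = 0.811395
a = 43.8 * (1 - 0.811395) = 8.260889
b = 1.56 / (1 + exp(-19.5 * m))
exp(-19.5 * 0.011) = exp(-0.2145) = 0.806945
b = 1.56 / (1 + 0.806945) = 0.863336
Hb / (g * T^2) = 1.3 / (9.81 * 11.9^2) = 1.3 / 1389.1941 = 0.00093579
gamma_b = b - a * Hb/(g*T^2) = 0.863336 - 8.260889 * 0.00093579 = 0.855605
db = Hb / gamma_b = 1.3 / 0.855605
db = 1.5194 m

1.5194


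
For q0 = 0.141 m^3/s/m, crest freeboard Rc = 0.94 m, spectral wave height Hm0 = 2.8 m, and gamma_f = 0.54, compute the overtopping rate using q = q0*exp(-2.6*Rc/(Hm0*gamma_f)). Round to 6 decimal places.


q = q0 * exp(-2.6 * Rc / (Hm0 * gamma_f))
Exponent = -2.6 * 0.94 / (2.8 * 0.54)
= -2.6 * 0.94 / 1.5120
= -1.616402
exp(-1.616402) = 0.198612
q = 0.141 * 0.198612
q = 0.028004 m^3/s/m

0.028004


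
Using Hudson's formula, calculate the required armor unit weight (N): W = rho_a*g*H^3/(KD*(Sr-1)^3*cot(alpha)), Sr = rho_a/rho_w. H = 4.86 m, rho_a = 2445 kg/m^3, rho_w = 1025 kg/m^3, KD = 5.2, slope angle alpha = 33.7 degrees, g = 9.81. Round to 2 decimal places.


Sr = rho_a / rho_w = 2445 / 1025 = 2.385366
(Sr - 1) = 1.385366
(Sr - 1)^3 = 2.658848
cot(33.7) = 1 / tan(33.7) = 1 / 0.666917 = 1.499437
Numerator = 2445 * 9.81 * 4.86^3 = 2753319.9312
Denominator = 5.2 * 2.658848 * 1.499437 = 20.731223
W = 2753319.9312 / 20.731223
W = 132810.30 N

132810.30


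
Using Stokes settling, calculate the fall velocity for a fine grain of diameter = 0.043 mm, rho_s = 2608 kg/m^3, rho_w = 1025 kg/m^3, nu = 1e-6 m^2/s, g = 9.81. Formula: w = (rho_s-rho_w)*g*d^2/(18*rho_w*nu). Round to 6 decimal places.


w = (rho_s - rho_w) * g * d^2 / (18 * rho_w * nu)
d = 0.043 mm = 0.000043 m
rho_s - rho_w = 2608 - 1025 = 1583
Numerator = 1583 * 9.81 * (0.000043)^2 = 0.000028713546
Denominator = 18 * 1025 * 1e-6 = 0.018450
w = 0.001556 m/s

0.001556


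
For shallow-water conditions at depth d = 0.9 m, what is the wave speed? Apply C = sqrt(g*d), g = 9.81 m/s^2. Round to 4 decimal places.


Using the shallow-water approximation:
C = sqrt(g * d) = sqrt(9.81 * 0.9)
C = sqrt(8.8290)
C = 2.9714 m/s

2.9714


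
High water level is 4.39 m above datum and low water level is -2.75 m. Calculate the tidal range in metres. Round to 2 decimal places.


Tidal range = High water - Low water
Tidal range = 4.39 - (-2.75)
Tidal range = 7.14 m

7.14


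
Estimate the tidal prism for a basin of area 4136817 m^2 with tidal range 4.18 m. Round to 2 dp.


Tidal prism = Area * Tidal range
P = 4136817 * 4.18
P = 17291895.06 m^3

17291895.06


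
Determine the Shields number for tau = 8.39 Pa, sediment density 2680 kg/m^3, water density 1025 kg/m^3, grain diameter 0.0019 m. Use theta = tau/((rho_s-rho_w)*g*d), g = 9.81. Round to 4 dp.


theta = tau / ((rho_s - rho_w) * g * d)
rho_s - rho_w = 2680 - 1025 = 1655
Denominator = 1655 * 9.81 * 0.0019 = 30.847545
theta = 8.39 / 30.847545
theta = 0.2720

0.2720


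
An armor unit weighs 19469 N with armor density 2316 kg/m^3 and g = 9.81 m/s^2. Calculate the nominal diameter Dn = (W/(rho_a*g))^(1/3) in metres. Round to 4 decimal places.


V = W / (rho_a * g)
V = 19469 / (2316 * 9.81)
V = 19469 / 22719.96
V = 0.856912 m^3
Dn = V^(1/3) = 0.856912^(1/3)
Dn = 0.9498 m

0.9498


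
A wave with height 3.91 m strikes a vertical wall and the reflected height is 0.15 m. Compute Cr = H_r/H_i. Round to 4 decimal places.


Cr = H_r / H_i
Cr = 0.15 / 3.91
Cr = 0.0384

0.0384


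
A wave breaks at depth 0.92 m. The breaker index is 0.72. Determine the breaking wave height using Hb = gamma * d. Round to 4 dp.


Hb = gamma * d
Hb = 0.72 * 0.92
Hb = 0.6624 m

0.6624


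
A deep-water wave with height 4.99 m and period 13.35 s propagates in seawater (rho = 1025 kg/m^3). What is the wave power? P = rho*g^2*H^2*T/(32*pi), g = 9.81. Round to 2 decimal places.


P = rho * g^2 * H^2 * T / (32 * pi)
P = 1025 * 9.81^2 * 4.99^2 * 13.35 / (32 * pi)
P = 1025 * 96.2361 * 24.9001 * 13.35 / 100.53096
P = 326170.28 W/m

326170.28


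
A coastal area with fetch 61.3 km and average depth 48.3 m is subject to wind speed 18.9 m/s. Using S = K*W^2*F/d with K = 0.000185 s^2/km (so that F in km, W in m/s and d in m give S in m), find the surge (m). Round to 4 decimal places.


S = K * W^2 * F / d
W^2 = 18.9^2 = 357.21
S = 0.000185 * 357.21 * 61.3 / 48.3
Numerator = 0.000185 * 357.21 * 61.3 = 4.050940
S = 4.050940 / 48.3 = 0.0839 m

0.0839


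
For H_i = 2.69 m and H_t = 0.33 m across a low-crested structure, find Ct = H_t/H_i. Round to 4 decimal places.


Ct = H_t / H_i
Ct = 0.33 / 2.69
Ct = 0.1227

0.1227


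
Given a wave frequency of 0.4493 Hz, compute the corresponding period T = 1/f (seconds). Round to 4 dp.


T = 1 / f
T = 1 / 0.4493
T = 2.2257 s

2.2257


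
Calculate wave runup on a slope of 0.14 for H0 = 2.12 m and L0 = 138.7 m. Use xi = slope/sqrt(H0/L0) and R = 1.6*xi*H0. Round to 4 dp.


xi = slope / sqrt(H0/L0)
H0/L0 = 2.12/138.7 = 0.015285
sqrt(0.015285) = 0.123632
xi = 0.14 / 0.123632 = 1.132396
R = 1.6 * xi * H0 = 1.6 * 1.132396 * 2.12
R = 3.8411 m

3.8411


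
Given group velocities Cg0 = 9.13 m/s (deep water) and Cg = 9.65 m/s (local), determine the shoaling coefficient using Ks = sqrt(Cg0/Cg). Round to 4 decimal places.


Ks = sqrt(Cg0 / Cg)
Ks = sqrt(9.13 / 9.65)
Ks = sqrt(0.9461)
Ks = 0.9727

0.9727


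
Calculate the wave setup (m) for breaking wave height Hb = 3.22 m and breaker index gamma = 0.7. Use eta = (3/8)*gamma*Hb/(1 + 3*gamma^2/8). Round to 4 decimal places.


eta = (3/8) * gamma * Hb / (1 + 3*gamma^2/8)
Numerator = (3/8) * 0.7 * 3.22 = 0.845250
Denominator = 1 + 3*0.7^2/8 = 1 + 0.183750 = 1.183750
eta = 0.845250 / 1.183750
eta = 0.7140 m

0.7140


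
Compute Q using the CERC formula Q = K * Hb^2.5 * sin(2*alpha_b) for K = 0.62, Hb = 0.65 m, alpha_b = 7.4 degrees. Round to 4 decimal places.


Q = K * Hb^2.5 * sin(2 * alpha_b)
Hb^2.5 = 0.65^2.5 = 0.340630
sin(2 * 7.4) = sin(14.8) = 0.255446
Q = 0.62 * 0.340630 * 0.255446
Q = 0.0539 m^3/s

0.0539


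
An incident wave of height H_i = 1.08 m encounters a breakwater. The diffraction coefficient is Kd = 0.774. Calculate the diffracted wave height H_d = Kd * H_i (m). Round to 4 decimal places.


H_d = Kd * H_i
H_d = 0.774 * 1.08
H_d = 0.8359 m

0.8359


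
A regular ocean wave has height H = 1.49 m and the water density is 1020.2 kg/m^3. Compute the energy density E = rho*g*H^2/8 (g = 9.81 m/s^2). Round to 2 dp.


E = (1/8) * rho * g * H^2
E = (1/8) * 1020.2 * 9.81 * 1.49^2
E = 0.125 * 1020.2 * 9.81 * 2.2201
E = 2777.39 J/m^2

2777.39


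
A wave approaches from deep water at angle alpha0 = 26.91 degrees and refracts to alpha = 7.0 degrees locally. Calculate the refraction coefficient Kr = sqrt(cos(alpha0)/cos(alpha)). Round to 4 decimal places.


Kr = sqrt(cos(alpha0) / cos(alpha))
cos(26.91) = 0.891719
cos(7.0) = 0.992546
Kr = sqrt(0.891719 / 0.992546)
Kr = sqrt(0.898415)
Kr = 0.9478

0.9478


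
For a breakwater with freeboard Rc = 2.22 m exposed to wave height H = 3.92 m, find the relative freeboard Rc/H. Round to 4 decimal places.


Relative freeboard = Rc / H
= 2.22 / 3.92
= 0.5663

0.5663


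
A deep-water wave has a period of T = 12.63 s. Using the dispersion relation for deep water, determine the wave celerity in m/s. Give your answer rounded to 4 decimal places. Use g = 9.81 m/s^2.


We use the deep-water celerity formula:
C = g * T / (2 * pi)
C = 9.81 * 12.63 / (2 * 3.14159...)
C = 123.900300 / 6.283185
C = 19.7193 m/s

19.7193


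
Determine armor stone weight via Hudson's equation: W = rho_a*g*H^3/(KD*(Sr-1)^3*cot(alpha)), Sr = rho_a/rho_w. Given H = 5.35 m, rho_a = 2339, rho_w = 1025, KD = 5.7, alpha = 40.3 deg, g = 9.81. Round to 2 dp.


Sr = rho_a / rho_w = 2339 / 1025 = 2.281951
(Sr - 1) = 1.281951
(Sr - 1)^3 = 2.106757
cot(40.3) = 1 / tan(40.3) = 1 / 0.848062 = 1.179160
Numerator = 2339 * 9.81 * 5.35^3 = 3513666.8013
Denominator = 5.7 * 2.106757 * 1.179160 = 14.159956
W = 3513666.8013 / 14.159956
W = 248141.07 N

248141.07


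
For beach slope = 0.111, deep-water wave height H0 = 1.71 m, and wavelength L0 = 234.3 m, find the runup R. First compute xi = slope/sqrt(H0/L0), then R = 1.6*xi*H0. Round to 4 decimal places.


xi = slope / sqrt(H0/L0)
H0/L0 = 1.71/234.3 = 0.007298
sqrt(0.007298) = 0.085430
xi = 0.111 / 0.085430 = 1.299305
R = 1.6 * xi * H0 = 1.6 * 1.299305 * 1.71
R = 3.5549 m

3.5549


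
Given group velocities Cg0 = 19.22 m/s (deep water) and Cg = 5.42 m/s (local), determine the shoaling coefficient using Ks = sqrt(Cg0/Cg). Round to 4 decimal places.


Ks = sqrt(Cg0 / Cg)
Ks = sqrt(19.22 / 5.42)
Ks = sqrt(3.5461)
Ks = 1.8831

1.8831


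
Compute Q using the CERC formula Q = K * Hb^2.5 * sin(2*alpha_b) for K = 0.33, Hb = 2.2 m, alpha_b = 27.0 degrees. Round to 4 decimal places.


Q = K * Hb^2.5 * sin(2 * alpha_b)
Hb^2.5 = 2.2^2.5 = 7.178880
sin(2 * 27.0) = sin(54.0) = 0.809017
Q = 0.33 * 7.178880 * 0.809017
Q = 1.9166 m^3/s

1.9166


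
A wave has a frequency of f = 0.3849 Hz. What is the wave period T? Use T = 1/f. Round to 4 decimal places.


T = 1 / f
T = 1 / 0.3849
T = 2.5981 s

2.5981


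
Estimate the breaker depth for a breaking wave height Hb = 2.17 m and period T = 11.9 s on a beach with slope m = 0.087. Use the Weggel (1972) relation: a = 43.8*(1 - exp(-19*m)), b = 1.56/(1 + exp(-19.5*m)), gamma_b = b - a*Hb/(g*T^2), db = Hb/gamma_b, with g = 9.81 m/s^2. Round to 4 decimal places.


a = 43.8 * (1 - exp(-19 * m))
exp(-19 * 0.087) = exp(-1.6530) = 0.191475
a = 43.8 * (1 - 0.191475) = 35.413412
b = 1.56 / (1 + exp(-19.5 * m))
exp(-19.5 * 0.087) = exp(-1.6965) = 0.183324
b = 1.56 / (1 + 0.183324) = 1.318320
Hb / (g * T^2) = 2.17 / (9.81 * 11.9^2) = 2.17 / 1389.1941 = 0.00156206
gamma_b = b - a * Hb/(g*T^2) = 1.318320 - 35.413412 * 0.00156206 = 1.263002
db = Hb / gamma_b = 2.17 / 1.263002
db = 1.7181 m

1.7181


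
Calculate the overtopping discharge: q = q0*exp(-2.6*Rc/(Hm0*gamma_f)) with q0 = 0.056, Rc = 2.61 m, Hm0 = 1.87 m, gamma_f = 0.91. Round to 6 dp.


q = q0 * exp(-2.6 * Rc / (Hm0 * gamma_f))
Exponent = -2.6 * 2.61 / (1.87 * 0.91)
= -2.6 * 2.61 / 1.7017
= -3.987777
exp(-3.987777) = 0.018541
q = 0.056 * 0.018541
q = 0.001038 m^3/s/m

0.001038


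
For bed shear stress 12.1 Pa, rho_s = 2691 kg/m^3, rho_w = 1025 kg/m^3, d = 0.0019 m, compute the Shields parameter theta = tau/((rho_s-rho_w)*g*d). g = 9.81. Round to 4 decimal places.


theta = tau / ((rho_s - rho_w) * g * d)
rho_s - rho_w = 2691 - 1025 = 1666
Denominator = 1666 * 9.81 * 0.0019 = 31.052574
theta = 12.1 / 31.052574
theta = 0.3897

0.3897


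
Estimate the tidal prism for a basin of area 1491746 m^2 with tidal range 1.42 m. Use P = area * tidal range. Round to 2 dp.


Tidal prism = Area * Tidal range
P = 1491746 * 1.42
P = 2118279.32 m^3

2118279.32


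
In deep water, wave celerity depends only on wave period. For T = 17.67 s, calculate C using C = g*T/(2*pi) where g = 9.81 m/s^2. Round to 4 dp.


We use the deep-water celerity formula:
C = g * T / (2 * pi)
C = 9.81 * 17.67 / (2 * 3.14159...)
C = 173.342700 / 6.283185
C = 27.5883 m/s

27.5883


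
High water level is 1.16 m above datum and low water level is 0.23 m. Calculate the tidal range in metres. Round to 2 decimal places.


Tidal range = High water - Low water
Tidal range = 1.16 - (0.23)
Tidal range = 0.93 m

0.93


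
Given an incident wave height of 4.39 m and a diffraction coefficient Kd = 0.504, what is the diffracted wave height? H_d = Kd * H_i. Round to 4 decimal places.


H_d = Kd * H_i
H_d = 0.504 * 4.39
H_d = 2.2126 m

2.2126


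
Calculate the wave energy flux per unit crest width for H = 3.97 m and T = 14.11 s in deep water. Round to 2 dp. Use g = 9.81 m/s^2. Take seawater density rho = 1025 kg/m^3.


P = rho * g^2 * H^2 * T / (32 * pi)
P = 1025 * 9.81^2 * 3.97^2 * 14.11 / (32 * pi)
P = 1025 * 96.2361 * 15.7609 * 14.11 / 100.53096
P = 218207.69 W/m

218207.69


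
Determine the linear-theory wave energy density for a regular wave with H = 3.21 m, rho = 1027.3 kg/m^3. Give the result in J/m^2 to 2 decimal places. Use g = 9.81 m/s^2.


E = (1/8) * rho * g * H^2
E = (1/8) * 1027.3 * 9.81 * 3.21^2
E = 0.125 * 1027.3 * 9.81 * 10.3041
E = 12980.35 J/m^2

12980.35


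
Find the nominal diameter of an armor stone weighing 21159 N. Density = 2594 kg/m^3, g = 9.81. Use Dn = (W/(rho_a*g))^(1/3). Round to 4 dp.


V = W / (rho_a * g)
V = 21159 / (2594 * 9.81)
V = 21159 / 25447.14
V = 0.831488 m^3
Dn = V^(1/3) = 0.831488^(1/3)
Dn = 0.9403 m

0.9403


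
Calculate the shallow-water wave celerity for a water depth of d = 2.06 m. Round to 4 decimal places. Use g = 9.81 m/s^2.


Using the shallow-water approximation:
C = sqrt(g * d) = sqrt(9.81 * 2.06)
C = sqrt(20.2086)
C = 4.4954 m/s

4.4954


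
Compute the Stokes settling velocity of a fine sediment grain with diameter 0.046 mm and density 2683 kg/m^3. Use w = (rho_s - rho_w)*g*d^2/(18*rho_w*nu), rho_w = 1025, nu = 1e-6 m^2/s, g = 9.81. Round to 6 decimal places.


w = (rho_s - rho_w) * g * d^2 / (18 * rho_w * nu)
d = 0.046 mm = 0.000046 m
rho_s - rho_w = 2683 - 1025 = 1658
Numerator = 1658 * 9.81 * (0.000046)^2 = 0.000034416698
Denominator = 18 * 1025 * 1e-6 = 0.018450
w = 0.001865 m/s

0.001865


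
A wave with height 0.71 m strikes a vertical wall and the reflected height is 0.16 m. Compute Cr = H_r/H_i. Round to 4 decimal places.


Cr = H_r / H_i
Cr = 0.16 / 0.71
Cr = 0.2254

0.2254


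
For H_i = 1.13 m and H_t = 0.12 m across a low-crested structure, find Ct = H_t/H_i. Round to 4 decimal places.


Ct = H_t / H_i
Ct = 0.12 / 1.13
Ct = 0.1062

0.1062


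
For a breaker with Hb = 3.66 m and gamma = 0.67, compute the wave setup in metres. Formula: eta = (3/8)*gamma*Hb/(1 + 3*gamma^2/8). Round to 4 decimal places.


eta = (3/8) * gamma * Hb / (1 + 3*gamma^2/8)
Numerator = (3/8) * 0.67 * 3.66 = 0.919575
Denominator = 1 + 3*0.67^2/8 = 1 + 0.168338 = 1.168338
eta = 0.919575 / 1.168338
eta = 0.7871 m

0.7871


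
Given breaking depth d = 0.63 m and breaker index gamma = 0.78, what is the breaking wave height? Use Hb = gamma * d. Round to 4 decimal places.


Hb = gamma * d
Hb = 0.78 * 0.63
Hb = 0.4914 m

0.4914


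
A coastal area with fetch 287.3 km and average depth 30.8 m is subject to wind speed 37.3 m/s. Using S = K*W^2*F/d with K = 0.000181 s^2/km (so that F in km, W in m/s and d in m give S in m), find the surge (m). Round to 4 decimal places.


S = K * W^2 * F / d
W^2 = 37.3^2 = 1391.29
S = 0.000181 * 1391.29 * 287.3 / 30.8
Numerator = 0.000181 * 1391.29 * 287.3 = 72.348889
S = 72.348889 / 30.8 = 2.3490 m

2.3490


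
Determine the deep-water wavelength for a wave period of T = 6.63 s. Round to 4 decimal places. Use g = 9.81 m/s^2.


L0 = g * T^2 / (2 * pi)
L0 = 9.81 * 6.63^2 / (2 * pi)
L0 = 9.81 * 43.9569 / 6.28319
L0 = 431.2172 / 6.28319
L0 = 68.6303 m

68.6303


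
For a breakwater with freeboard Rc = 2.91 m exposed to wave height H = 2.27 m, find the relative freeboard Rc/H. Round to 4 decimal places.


Relative freeboard = Rc / H
= 2.91 / 2.27
= 1.2819

1.2819


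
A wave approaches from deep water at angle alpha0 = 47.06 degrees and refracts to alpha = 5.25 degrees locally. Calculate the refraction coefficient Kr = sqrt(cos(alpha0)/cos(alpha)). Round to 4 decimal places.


Kr = sqrt(cos(alpha0) / cos(alpha))
cos(47.06) = 0.681232
cos(5.25) = 0.995805
Kr = sqrt(0.681232 / 0.995805)
Kr = sqrt(0.684102)
Kr = 0.8271

0.8271


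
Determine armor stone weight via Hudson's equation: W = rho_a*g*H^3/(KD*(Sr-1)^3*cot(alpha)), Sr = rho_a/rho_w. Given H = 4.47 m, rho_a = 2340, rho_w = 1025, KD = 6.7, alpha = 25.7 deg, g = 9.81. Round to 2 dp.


Sr = rho_a / rho_w = 2340 / 1025 = 2.282927
(Sr - 1) = 1.282927
(Sr - 1)^3 = 2.111571
cot(25.7) = 1 / tan(25.7) = 1 / 0.481267 = 2.077847
Numerator = 2340 * 9.81 * 4.47^3 = 2050252.8968
Denominator = 6.7 * 2.111571 * 2.077847 = 29.396385
W = 2050252.8968 / 29.396385
W = 69745.07 N

69745.07


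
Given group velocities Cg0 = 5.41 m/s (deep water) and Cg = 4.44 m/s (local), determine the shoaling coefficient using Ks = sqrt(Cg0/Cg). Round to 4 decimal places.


Ks = sqrt(Cg0 / Cg)
Ks = sqrt(5.41 / 4.44)
Ks = sqrt(1.2185)
Ks = 1.1038

1.1038


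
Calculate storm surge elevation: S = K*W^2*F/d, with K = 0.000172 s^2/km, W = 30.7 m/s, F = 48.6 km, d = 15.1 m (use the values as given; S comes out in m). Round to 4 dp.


S = K * W^2 * F / d
W^2 = 30.7^2 = 942.49
S = 0.000172 * 942.49 * 48.6 / 15.1
Numerator = 0.000172 * 942.49 * 48.6 = 7.878462
S = 7.878462 / 15.1 = 0.5218 m

0.5218


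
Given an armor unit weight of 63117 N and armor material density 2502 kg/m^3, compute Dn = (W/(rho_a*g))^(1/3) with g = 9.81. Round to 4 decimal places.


V = W / (rho_a * g)
V = 63117 / (2502 * 9.81)
V = 63117 / 24544.62
V = 2.571521 m^3
Dn = V^(1/3) = 2.571521^(1/3)
Dn = 1.3700 m

1.3700


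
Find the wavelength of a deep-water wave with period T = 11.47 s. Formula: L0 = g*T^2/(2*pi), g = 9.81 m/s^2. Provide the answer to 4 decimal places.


L0 = g * T^2 / (2 * pi)
L0 = 9.81 * 11.47^2 / (2 * pi)
L0 = 9.81 * 131.5609 / 6.28319
L0 = 1290.6124 / 6.28319
L0 = 205.4073 m

205.4073


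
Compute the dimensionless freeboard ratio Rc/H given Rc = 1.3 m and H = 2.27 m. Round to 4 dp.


Relative freeboard = Rc / H
= 1.3 / 2.27
= 0.5727

0.5727


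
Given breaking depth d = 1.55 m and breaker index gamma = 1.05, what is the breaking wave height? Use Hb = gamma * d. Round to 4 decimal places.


Hb = gamma * d
Hb = 1.05 * 1.55
Hb = 1.6275 m

1.6275


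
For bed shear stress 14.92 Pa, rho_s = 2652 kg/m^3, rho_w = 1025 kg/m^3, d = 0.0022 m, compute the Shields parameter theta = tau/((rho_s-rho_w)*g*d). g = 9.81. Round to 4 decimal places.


theta = tau / ((rho_s - rho_w) * g * d)
rho_s - rho_w = 2652 - 1025 = 1627
Denominator = 1627 * 9.81 * 0.0022 = 35.113914
theta = 14.92 / 35.113914
theta = 0.4249

0.4249


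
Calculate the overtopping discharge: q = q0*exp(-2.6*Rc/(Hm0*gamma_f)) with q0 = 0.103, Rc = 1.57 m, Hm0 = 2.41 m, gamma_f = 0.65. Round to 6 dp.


q = q0 * exp(-2.6 * Rc / (Hm0 * gamma_f))
Exponent = -2.6 * 1.57 / (2.41 * 0.65)
= -2.6 * 1.57 / 1.5665
= -2.605809
exp(-2.605809) = 0.073843
q = 0.103 * 0.073843
q = 0.007606 m^3/s/m

0.007606


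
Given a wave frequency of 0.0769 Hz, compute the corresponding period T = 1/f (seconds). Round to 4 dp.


T = 1 / f
T = 1 / 0.0769
T = 13.0039 s

13.0039


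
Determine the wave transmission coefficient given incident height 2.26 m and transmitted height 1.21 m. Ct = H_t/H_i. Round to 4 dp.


Ct = H_t / H_i
Ct = 1.21 / 2.26
Ct = 0.5354

0.5354


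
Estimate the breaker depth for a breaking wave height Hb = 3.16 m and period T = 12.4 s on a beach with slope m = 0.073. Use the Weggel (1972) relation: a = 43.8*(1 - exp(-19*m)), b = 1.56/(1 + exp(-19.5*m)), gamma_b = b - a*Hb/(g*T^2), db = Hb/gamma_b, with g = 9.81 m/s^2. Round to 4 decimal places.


a = 43.8 * (1 - exp(-19 * m))
exp(-19 * 0.073) = exp(-1.3870) = 0.249824
a = 43.8 * (1 - 0.249824) = 32.857724
b = 1.56 / (1 + exp(-19.5 * m))
exp(-19.5 * 0.073) = exp(-1.4235) = 0.240869
b = 1.56 / (1 + 0.240869) = 1.257183
Hb / (g * T^2) = 3.16 / (9.81 * 12.4^2) = 3.16 / 1508.3856 = 0.00209496
gamma_b = b - a * Hb/(g*T^2) = 1.257183 - 32.857724 * 0.00209496 = 1.188348
db = Hb / gamma_b = 3.16 / 1.188348
db = 2.6592 m

2.6592


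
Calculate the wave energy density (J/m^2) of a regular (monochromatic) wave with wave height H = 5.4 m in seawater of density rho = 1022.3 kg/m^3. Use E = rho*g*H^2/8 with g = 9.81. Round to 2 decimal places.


E = (1/8) * rho * g * H^2
E = (1/8) * 1022.3 * 9.81 * 5.4^2
E = 0.125 * 1022.3 * 9.81 * 29.1600
E = 36554.84 J/m^2

36554.84


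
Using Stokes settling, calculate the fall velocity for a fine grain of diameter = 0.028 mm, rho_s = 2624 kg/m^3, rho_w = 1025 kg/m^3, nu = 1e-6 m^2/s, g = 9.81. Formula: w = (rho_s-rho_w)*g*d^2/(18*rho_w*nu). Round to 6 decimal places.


w = (rho_s - rho_w) * g * d^2 / (18 * rho_w * nu)
d = 0.028 mm = 0.000028 m
rho_s - rho_w = 2624 - 1025 = 1599
Numerator = 1599 * 9.81 * (0.000028)^2 = 0.000012297973
Denominator = 18 * 1025 * 1e-6 = 0.018450
w = 0.000667 m/s

0.000667


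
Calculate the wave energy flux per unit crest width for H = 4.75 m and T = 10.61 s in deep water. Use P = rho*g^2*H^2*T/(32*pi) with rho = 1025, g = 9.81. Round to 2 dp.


P = rho * g^2 * H^2 * T / (32 * pi)
P = 1025 * 9.81^2 * 4.75^2 * 10.61 / (32 * pi)
P = 1025 * 96.2361 * 22.5625 * 10.61 / 100.53096
P = 234890.06 W/m

234890.06


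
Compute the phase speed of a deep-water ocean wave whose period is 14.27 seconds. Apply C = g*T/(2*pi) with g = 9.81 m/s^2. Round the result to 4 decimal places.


We use the deep-water celerity formula:
C = g * T / (2 * pi)
C = 9.81 * 14.27 / (2 * 3.14159...)
C = 139.988700 / 6.283185
C = 22.2799 m/s

22.2799


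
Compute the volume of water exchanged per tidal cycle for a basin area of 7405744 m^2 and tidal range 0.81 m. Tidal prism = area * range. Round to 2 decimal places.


Tidal prism = Area * Tidal range
P = 7405744 * 0.81
P = 5998652.64 m^3

5998652.64


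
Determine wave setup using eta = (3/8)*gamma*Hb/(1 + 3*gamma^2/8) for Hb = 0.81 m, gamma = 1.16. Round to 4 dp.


eta = (3/8) * gamma * Hb / (1 + 3*gamma^2/8)
Numerator = (3/8) * 1.16 * 0.81 = 0.352350
Denominator = 1 + 3*1.16^2/8 = 1 + 0.504600 = 1.504600
eta = 0.352350 / 1.504600
eta = 0.2342 m

0.2342


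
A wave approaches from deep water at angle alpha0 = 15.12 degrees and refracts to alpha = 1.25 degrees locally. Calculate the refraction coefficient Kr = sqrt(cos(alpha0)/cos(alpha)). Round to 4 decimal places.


Kr = sqrt(cos(alpha0) / cos(alpha))
cos(15.12) = 0.965382
cos(1.25) = 0.999762
Kr = sqrt(0.965382 / 0.999762)
Kr = sqrt(0.965611)
Kr = 0.9827

0.9827


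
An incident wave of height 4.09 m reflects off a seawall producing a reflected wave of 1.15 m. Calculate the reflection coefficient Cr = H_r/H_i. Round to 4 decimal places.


Cr = H_r / H_i
Cr = 1.15 / 4.09
Cr = 0.2812

0.2812


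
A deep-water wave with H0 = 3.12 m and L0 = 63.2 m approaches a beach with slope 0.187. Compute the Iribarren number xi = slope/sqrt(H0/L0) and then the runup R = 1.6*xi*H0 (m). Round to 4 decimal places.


xi = slope / sqrt(H0/L0)
H0/L0 = 3.12/63.2 = 0.049367
sqrt(0.049367) = 0.222187
xi = 0.187 / 0.222187 = 0.841633
R = 1.6 * xi * H0 = 1.6 * 0.841633 * 3.12
R = 4.2014 m

4.2014


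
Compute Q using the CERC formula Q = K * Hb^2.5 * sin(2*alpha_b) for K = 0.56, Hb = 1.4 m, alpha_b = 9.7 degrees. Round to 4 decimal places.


Q = K * Hb^2.5 * sin(2 * alpha_b)
Hb^2.5 = 1.4^2.5 = 2.319103
sin(2 * 9.7) = sin(19.4) = 0.332161
Q = 0.56 * 2.319103 * 0.332161
Q = 0.4314 m^3/s

0.4314
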